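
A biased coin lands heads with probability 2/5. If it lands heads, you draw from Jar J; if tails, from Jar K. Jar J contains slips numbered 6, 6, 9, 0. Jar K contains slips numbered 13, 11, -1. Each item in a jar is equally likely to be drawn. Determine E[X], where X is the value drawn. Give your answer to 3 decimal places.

6.700

E[X | Jar J] = (6 + 6 + 9 + 0)/4 = 21/4
E[X | Jar K] = (13 + 11 − 1)/3 = 23/3
E[X] = (2/5)·21/4 + (3/5)·23/3 = 67/10 ≈ 6.700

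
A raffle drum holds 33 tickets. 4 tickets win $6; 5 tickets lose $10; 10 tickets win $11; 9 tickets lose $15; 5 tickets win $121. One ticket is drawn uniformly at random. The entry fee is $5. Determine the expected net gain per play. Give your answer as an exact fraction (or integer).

389/33 dollars

E[payout] = (4/33)·6 + (5/33)·(-10) + (10/33)·11 + (9/33)·(-15) + (5/33)·121 = 554/33
Expected profit = 554/33 − 5 = 389/33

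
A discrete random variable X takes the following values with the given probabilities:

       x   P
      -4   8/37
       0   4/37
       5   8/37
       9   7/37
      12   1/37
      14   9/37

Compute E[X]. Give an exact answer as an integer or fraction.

209/37

E[X] = (8/37)·(-4) + (4/37)·0 + (8/37)·5 + (7/37)·9 + (1/37)·12 + (9/37)·14
     = 209/37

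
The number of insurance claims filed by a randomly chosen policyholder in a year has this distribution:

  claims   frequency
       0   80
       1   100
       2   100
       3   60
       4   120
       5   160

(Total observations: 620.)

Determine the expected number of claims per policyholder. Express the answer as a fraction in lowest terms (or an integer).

88/31

Total = 620, so P(claims=0) = 80/620, etc.
E[X] = (4/31)·0 + (5/31)·1 + (5/31)·2 + (3/31)·3 + (6/31)·4 + (8/31)·5
     = 88/31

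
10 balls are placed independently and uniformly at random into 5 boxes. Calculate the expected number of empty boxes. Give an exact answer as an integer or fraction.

1048576/1953125

Let Xⱼ=1 if box j is empty. P(Xⱼ=1) = ((5-1)/5)^10 = 1048576/9765625.
By linearity, E[#empty] = 5·1048576/9765625 = 1048576/1953125.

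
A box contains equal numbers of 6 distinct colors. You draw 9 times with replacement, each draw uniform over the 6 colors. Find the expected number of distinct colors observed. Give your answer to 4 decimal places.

Let Xⱼ=1 if type j appears at least once. P(Xⱼ=1) = 1 − ((6−1)/6)^9 = 8124571/10077696.
E[#distinct] = 6·8124571/10077696 = 8124571/1679616.
≈ 4.8372

4.8372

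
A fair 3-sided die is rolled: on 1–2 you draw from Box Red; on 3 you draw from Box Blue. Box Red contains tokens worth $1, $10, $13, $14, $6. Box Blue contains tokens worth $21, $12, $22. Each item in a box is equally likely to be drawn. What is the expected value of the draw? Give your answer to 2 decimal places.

E[X | Box Red] = (1 + 10 + 13 + 14 + 6)/5 = 44/5
E[X | Box Blue] = (21 + 12 + 22)/3 = 55/3
E[X] = (2/3)·44/5 + (1/3)·55/3 = 539/45 ≈ 11.98

$11.98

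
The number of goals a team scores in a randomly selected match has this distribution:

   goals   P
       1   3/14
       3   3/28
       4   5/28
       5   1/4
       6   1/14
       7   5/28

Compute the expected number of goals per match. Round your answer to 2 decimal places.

4.18

E[X] = (3/14)·1 + (3/28)·3 + (5/28)·4 + (1/4)·5 + (1/14)·6 + (5/28)·7
     = 117/28 ≈ 4.18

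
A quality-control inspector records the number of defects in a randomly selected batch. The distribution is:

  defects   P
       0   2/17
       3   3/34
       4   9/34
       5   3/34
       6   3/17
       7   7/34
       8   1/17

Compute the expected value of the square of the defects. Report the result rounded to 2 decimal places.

E[X²] = (2/17)·0 + (3/34)·9 + (9/34)·16 + (3/34)·25 + (3/17)·36 + (7/34)·49 + (1/17)·64
     = 933/34 ≈ 27.44

27.44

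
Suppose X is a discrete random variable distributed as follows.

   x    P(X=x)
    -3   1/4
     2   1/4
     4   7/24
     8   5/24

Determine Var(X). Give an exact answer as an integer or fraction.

2099/144

E[X] = (1/4)·(-3) + (1/4)·2 + (7/24)·4 + (5/24)·8 = 31/12
E[X²] = (1/4)·9 + (1/4)·4 + (7/24)·16 + (5/24)·64 = 85/4
Var(X) = 85/4 − (31/12)² = 2099/144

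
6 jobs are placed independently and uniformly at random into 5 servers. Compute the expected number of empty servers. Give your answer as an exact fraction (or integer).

4096/3125

Let Xⱼ=1 if server j is empty. P(Xⱼ=1) = ((5-1)/5)^6 = 4096/15625.
By linearity, E[#empty] = 5·4096/15625 = 4096/3125.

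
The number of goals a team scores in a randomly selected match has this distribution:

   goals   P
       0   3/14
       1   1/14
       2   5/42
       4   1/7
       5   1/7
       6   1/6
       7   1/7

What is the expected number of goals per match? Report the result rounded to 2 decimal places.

E[X] = (3/14)·0 + (1/14)·1 + (5/42)·2 + (1/7)·4 + (1/7)·5 + (1/6)·6 + (1/7)·7
     = 151/42 ≈ 3.60

3.60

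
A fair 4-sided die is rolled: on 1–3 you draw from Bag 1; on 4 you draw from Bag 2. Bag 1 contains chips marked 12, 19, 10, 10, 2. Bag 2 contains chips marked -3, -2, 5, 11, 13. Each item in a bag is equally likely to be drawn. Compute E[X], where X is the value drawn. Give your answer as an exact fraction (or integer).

E[X | Bag 1] = (12 + 19 + 10 + 10 + 2)/5 = 53/5
E[X | Bag 2] = (-3 − 2 + 5 + 11 + 13)/5 = 24/5
E[X] = (3/4)·53/5 + (1/4)·24/5 = 183/20

183/20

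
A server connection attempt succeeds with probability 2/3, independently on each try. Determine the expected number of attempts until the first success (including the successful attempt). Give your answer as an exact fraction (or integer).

For a geometric distribution, E[trials] = 1/p = 1/(2/3) = 3/2.

3/2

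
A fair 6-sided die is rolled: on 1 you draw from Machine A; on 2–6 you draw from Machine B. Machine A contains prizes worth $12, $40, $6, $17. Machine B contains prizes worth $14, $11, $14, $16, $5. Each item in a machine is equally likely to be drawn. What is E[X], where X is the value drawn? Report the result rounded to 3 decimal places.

$13.125

E[X | Machine A] = (12 + 40 + 6 + 17)/4 = 75/4
E[X | Machine B] = (14 + 11 + 14 + 16 + 5)/5 = 12
E[X] = (1/6)·75/4 + (5/6)·12 = 105/8 ≈ 13.125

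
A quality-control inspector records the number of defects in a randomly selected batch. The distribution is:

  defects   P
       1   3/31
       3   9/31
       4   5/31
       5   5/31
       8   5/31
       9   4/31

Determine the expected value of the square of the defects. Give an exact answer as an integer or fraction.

933/31

E[X²] = (3/31)·1 + (9/31)·9 + (5/31)·16 + (5/31)·25 + (5/31)·64 + (4/31)·81
     = 933/31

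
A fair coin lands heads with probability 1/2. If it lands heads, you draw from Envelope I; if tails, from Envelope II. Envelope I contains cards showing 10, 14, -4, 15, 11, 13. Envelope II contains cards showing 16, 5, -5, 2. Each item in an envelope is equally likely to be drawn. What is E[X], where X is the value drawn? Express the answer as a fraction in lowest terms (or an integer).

E[X | Envelope I] = (10 + 14 − 4 + 15 + 11 + 13)/6 = 59/6
E[X | Envelope II] = (16 + 5 − 5 + 2)/4 = 9/2
E[X] = (1/2)·59/6 + (1/2)·9/2 = 43/6

43/6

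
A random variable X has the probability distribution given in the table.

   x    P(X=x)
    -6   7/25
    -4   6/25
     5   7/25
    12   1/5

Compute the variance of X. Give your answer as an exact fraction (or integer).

30234/625

E[X] = (7/25)·(-6) + (6/25)·(-4) + (7/25)·5 + (1/5)·12 = 29/25
E[X²] = (7/25)·36 + (6/25)·16 + (7/25)·25 + (1/5)·144 = 1243/25
Var(X) = 1243/25 − (29/25)² = 30234/625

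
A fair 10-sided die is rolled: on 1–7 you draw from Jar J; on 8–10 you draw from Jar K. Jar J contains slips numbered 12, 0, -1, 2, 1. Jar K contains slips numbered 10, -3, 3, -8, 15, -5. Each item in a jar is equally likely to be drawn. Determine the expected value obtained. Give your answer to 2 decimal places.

E[X | Jar J] = (12 + 0 − 1 + 2 + 1)/5 = 14/5
E[X | Jar K] = (10 − 3 + 3 − 8 + 15 − 5)/6 = 2
E[X] = (7/10)·14/5 + (3/10)·2 = 64/25 ≈ 2.56

2.56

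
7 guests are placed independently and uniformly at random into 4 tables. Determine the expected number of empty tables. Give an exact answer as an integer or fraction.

Let Xⱼ=1 if table j is empty. P(Xⱼ=1) = ((4-1)/4)^7 = 2187/16384.
By linearity, E[#empty] = 4·2187/16384 = 2187/4096.

2187/4096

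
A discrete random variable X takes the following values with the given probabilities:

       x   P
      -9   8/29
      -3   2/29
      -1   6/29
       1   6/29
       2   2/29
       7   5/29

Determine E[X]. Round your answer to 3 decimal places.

-1.345

E[X] = (8/29)·(-9) + (2/29)·(-3) + (6/29)·(-1) + (6/29)·1 + (2/29)·2 + (5/29)·7
     = -39/29 ≈ -1.345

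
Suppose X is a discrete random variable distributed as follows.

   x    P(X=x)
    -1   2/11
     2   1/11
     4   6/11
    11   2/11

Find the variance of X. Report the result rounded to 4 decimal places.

13.7851

E[X] = (2/11)·(-1) + (1/11)·2 + (6/11)·4 + (2/11)·11 = 46/11
E[X²] = (2/11)·1 + (1/11)·4 + (6/11)·16 + (2/11)·121 = 344/11
Var(X) = 344/11 − (46/11)² = 1668/121 ≈ 13.7851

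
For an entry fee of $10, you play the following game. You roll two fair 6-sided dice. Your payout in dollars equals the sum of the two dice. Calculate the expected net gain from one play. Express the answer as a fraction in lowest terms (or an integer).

Distribution of the sum of the two dice: 2 w.p. 1/36, 3 w.p. 1/18, 4 w.p. 1/12, 5 w.p. 1/9, 6 w.p. 5/36, 7 w.p. 1/6, …
E[payout] = (1/36)·2 + (1/18)·3 + (1/12)·4 + (1/9)·5 + (5/36)·6 + (1/6)·7 + (5/36)·8 + (1/9)·9 + (1/12)·10 + (1/18)·11 + (1/36)·12 = 7
Expected profit = 7 − 10 = -3

-$3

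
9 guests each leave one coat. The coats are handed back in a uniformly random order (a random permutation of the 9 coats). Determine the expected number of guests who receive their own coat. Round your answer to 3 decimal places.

Let Xᵢ = 1 if person i gets their own coat. For each i, P(Xᵢ=1) = 1/9.
By linearity of expectation, E[X₁+…+X_9] = 9·(1/9) = 1.
≈ 1.000

1.000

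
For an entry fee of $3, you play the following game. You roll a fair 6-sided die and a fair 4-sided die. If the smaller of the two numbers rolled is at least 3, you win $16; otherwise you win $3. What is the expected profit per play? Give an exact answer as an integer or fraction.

E[payout] = (2/3)·3 + (1/3)·16 = 22/3
Expected profit = 22/3 − 3 = 13/3

13/3 dollars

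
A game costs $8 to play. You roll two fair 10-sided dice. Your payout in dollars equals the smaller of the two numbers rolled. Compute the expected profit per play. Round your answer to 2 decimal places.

-$4.15

Distribution of the smaller of the two numbers rolled: 1 w.p. 19/100, 2 w.p. 17/100, 3 w.p. 3/20, 4 w.p. 13/100, 5 w.p. 11/100, 6 w.p. 9/100, …
E[payout] = (19/100)·1 + (17/100)·2 + (3/20)·3 + (13/100)·4 + (11/100)·5 + (9/100)·6 + (7/100)·7 + (1/20)·8 + (3/100)·9 + (1/100)·10 = 77/20
Expected profit = 77/20 − 8 = -83/20 ≈ -$4.15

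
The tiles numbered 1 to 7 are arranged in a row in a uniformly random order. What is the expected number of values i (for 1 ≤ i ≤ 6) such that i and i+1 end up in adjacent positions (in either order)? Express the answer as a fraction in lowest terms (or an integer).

12/7

For each i ∈ {1,…,6}, let Xᵢ = 1 if i and i+1 are adjacent. P(Xᵢ=1) = 2·(7−1)!/7! = 2/7.
By linearity, E[ΣXᵢ] = (6)·(2/7) = 12/7.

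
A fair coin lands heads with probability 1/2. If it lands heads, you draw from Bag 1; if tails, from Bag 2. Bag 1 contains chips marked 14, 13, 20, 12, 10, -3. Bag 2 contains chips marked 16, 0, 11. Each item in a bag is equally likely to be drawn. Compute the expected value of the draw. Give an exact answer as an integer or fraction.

E[X | Bag 1] = (14 + 13 + 20 + 12 + 10 − 3)/6 = 11
E[X | Bag 2] = (16 + 0 + 11)/3 = 9
E[X] = (1/2)·11 + (1/2)·9 = 10

10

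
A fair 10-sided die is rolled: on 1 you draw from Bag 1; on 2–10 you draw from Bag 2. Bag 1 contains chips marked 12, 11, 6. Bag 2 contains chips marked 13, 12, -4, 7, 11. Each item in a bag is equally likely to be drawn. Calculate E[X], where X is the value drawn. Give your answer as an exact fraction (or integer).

599/75

E[X | Bag 1] = (12 + 11 + 6)/3 = 29/3
E[X | Bag 2] = (13 + 12 − 4 + 7 + 11)/5 = 39/5
E[X] = (1/10)·29/3 + (9/10)·39/5 = 599/75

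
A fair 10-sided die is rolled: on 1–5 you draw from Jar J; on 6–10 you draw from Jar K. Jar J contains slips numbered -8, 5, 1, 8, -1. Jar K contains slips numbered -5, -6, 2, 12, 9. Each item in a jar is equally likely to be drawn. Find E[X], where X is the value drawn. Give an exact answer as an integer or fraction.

E[X | Jar J] = (-8 + 5 + 1 + 8 − 1)/5 = 1
E[X | Jar K] = (-5 − 6 + 2 + 12 + 9)/5 = 12/5
E[X] = (1/2)·1 + (1/2)·12/5 = 17/10

17/10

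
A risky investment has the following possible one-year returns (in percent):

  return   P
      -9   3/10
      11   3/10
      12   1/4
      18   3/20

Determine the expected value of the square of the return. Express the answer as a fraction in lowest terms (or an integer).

726/5

E[X²] = (3/10)·81 + (3/10)·121 + (1/4)·144 + (3/20)·324
     = 726/5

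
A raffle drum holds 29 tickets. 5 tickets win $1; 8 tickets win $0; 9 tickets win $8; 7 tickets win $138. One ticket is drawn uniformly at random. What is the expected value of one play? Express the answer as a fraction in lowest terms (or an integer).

1043/29 dollars

E[payout] = (5/29)·1 + (8/29)·0 + (9/29)·8 + (7/29)·138 = 1043/29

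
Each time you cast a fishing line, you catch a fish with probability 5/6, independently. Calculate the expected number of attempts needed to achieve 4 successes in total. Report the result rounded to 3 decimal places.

By linearity (sum of 4 independent geometric waits), E[trials] = 4/p = 4/(5/6) = 24/5.
≈ 4.800

4.800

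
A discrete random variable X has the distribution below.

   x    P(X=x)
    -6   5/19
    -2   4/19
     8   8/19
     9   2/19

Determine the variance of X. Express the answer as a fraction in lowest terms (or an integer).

E[X] = (5/19)·(-6) + (4/19)·(-2) + (8/19)·8 + (2/19)·9 = 44/19
E[X²] = (5/19)·36 + (4/19)·4 + (8/19)·64 + (2/19)·81 = 870/19
Var(X) = 870/19 − (44/19)² = 14594/361

14594/361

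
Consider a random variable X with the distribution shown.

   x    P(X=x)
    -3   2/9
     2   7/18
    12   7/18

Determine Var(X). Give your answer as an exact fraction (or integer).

2975/81

E[X] = (2/9)·(-3) + (7/18)·2 + (7/18)·12 = 43/9
E[X²] = (2/9)·9 + (7/18)·4 + (7/18)·144 = 536/9
Var(X) = 536/9 − (43/9)² = 2975/81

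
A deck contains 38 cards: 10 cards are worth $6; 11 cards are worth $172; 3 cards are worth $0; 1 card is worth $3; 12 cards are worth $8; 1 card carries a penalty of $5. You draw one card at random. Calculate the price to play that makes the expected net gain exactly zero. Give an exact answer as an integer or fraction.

1023/19 dollars

E[payout] = (10/38)·6 + (11/38)·172 + (3/38)·0 + (1/38)·3 + (12/38)·8 + (1/38)·(-5) = 1023/19
Fair fee = E[payout] = 1023/19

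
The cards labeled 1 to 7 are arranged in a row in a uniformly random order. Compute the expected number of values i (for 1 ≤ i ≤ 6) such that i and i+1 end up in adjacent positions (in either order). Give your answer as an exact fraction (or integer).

12/7

For each i ∈ {1,…,6}, let Xᵢ = 1 if i and i+1 are adjacent. P(Xᵢ=1) = 2·(7−1)!/7! = 2/7.
By linearity, E[ΣXᵢ] = (6)·(2/7) = 12/7.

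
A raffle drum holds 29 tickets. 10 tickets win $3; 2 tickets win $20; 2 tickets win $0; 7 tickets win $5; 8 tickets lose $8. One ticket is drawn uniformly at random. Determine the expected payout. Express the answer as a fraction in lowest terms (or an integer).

E[payout] = (10/29)·3 + (2/29)·20 + (2/29)·0 + (7/29)·5 + (8/29)·(-8) = 41/29

41/29 dollars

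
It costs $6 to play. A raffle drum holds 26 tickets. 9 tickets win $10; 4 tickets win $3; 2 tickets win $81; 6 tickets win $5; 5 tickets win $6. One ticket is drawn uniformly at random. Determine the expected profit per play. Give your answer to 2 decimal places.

E[payout] = (9/26)·10 + (4/26)·3 + (2/26)·81 + (6/26)·5 + (5/26)·6 = 162/13
Expected profit = 162/13 − 6 = 84/13 ≈ $6.46

$6.46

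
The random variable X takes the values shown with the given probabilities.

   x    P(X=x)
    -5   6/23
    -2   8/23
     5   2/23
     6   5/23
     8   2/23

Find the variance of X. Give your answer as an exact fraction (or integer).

E[X] = (6/23)·(-5) + (8/23)·(-2) + (2/23)·5 + (5/23)·6 + (2/23)·8 = 10/23
E[X²] = (6/23)·25 + (8/23)·4 + (2/23)·25 + (5/23)·36 + (2/23)·64 = 540/23
Var(X) = 540/23 − (10/23)² = 12320/529

12320/529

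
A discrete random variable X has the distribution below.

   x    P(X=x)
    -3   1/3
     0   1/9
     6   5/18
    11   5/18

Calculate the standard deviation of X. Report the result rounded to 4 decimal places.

5.7233

E[X] = 67/18, E[X²] = 839/18
Var(X) = E[X²] − (E[X])² = 839/18 − 4489/324 = 10613/324
SD(X) = √(10613/324) ≈ 5.7233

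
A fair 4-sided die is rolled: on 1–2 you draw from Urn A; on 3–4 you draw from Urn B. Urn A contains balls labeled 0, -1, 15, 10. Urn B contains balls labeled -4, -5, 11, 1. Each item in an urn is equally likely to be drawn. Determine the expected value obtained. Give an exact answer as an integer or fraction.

27/8

E[X | Urn A] = (0 − 1 + 15 + 10)/4 = 6
E[X | Urn B] = (-4 − 5 + 11 + 1)/4 = 3/4
E[X] = (1/2)·6 + (1/2)·3/4 = 27/8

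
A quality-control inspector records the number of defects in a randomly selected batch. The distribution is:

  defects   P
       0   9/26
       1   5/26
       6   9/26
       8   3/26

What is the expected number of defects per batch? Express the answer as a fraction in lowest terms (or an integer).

83/26

E[X] = (9/26)·0 + (5/26)·1 + (9/26)·6 + (3/26)·8
     = 83/26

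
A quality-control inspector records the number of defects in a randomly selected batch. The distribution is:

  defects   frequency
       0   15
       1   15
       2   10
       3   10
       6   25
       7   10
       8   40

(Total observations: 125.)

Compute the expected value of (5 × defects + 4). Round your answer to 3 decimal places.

Total = 125, so P(defects=0) = 15/125, etc.
E[5x+4] = (3/25)·4 + (3/25)·9 + (2/25)·14 + (2/25)·19 + (1/5)·34 + (2/25)·39 + (8/25)·44
     = 141/5 ≈ 28.200

28.200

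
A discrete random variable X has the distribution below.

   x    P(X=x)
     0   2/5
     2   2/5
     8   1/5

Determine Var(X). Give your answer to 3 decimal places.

E[X] = (2/5)·0 + (2/5)·2 + (1/5)·8 = 12/5
E[X²] = (2/5)·0 + (2/5)·4 + (1/5)·64 = 72/5
Var(X) = 72/5 − (12/5)² = 216/25 ≈ 8.640

8.640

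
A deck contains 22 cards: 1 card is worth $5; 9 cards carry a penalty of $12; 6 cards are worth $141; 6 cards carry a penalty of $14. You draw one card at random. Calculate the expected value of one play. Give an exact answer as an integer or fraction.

659/22 dollars

E[payout] = (1/22)·5 + (9/22)·(-12) + (6/22)·141 + (6/22)·(-14) = 659/22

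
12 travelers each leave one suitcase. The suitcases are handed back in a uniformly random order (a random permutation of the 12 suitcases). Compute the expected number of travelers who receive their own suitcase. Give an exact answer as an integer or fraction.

1

Let Xᵢ = 1 if person i gets their own suitcase. For each i, P(Xᵢ=1) = 1/12.
By linearity of expectation, E[X₁+…+X_12] = 12·(1/12) = 1.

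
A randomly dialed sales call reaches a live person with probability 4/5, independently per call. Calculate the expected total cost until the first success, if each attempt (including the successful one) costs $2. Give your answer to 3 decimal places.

E[#attempts] = 1/p = 5/4; E[cost] = 2·5/4 = 5/2.
≈ 2.500

$2.500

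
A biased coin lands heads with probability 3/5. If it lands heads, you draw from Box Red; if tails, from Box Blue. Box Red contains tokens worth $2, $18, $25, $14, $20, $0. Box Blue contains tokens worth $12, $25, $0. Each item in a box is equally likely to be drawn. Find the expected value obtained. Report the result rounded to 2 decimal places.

$12.83

E[X | Box Red] = (2 + 18 + 25 + 14 + 20 + 0)/6 = 79/6
E[X | Box Blue] = (12 + 25 + 0)/3 = 37/3
E[X] = (3/5)·79/6 + (2/5)·37/3 = 77/6 ≈ 12.83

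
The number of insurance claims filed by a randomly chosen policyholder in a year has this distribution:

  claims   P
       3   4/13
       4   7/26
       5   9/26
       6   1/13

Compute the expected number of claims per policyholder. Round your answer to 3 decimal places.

E[X] = (4/13)·3 + (7/26)·4 + (9/26)·5 + (1/13)·6
     = 109/26 ≈ 4.192

4.192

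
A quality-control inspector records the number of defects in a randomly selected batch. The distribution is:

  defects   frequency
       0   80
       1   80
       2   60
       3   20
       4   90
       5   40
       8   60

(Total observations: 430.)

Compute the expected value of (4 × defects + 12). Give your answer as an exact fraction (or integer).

1036/43

Total = 430, so P(defects=0) = 80/430, etc.
E[4x+12] = (8/43)·12 + (8/43)·16 + (6/43)·20 + (2/43)·24 + (9/43)·28 + (4/43)·32 + (6/43)·44
     = 1036/43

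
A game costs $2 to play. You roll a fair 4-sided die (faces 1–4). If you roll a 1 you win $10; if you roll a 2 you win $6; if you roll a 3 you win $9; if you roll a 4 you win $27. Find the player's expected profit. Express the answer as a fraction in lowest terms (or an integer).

$11

E[payout] = (1/4)·6 + (1/4)·9 + (1/4)·10 + (1/4)·27 = 13
Expected profit = 13 − 2 = 11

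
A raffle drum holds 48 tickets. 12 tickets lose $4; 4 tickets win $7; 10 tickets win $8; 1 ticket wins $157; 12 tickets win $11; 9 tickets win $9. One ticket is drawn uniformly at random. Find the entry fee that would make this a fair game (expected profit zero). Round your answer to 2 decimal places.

E[payout] = (12/48)·(-4) + (4/48)·7 + (10/48)·8 + (1/48)·157 + (12/48)·11 + (9/48)·9 = 215/24
Fair fee = E[payout] = 215/24 ≈ $8.96

$8.96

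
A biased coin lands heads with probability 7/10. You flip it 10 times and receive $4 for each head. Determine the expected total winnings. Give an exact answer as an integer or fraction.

E[#heads] = 10·7/10 = 7 (linearity over flips).
E[winnings] = 4·7 = 28.

$28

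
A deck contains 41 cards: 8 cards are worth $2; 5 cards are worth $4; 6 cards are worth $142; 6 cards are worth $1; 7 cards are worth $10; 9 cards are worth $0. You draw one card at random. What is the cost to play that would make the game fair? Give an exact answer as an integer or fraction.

964/41 dollars

E[payout] = (8/41)·2 + (5/41)·4 + (6/41)·142 + (6/41)·1 + (7/41)·10 + (9/41)·0 = 964/41
Fair fee = E[payout] = 964/41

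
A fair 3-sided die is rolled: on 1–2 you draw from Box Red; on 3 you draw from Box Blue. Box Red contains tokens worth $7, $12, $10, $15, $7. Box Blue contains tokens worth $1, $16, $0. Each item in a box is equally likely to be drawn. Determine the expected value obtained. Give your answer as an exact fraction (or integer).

391/45 dollars

E[X | Box Red] = (7 + 12 + 10 + 15 + 7)/5 = 51/5
E[X | Box Blue] = (1 + 16 + 0)/3 = 17/3
E[X] = (2/3)·51/5 + (1/3)·17/3 = 391/45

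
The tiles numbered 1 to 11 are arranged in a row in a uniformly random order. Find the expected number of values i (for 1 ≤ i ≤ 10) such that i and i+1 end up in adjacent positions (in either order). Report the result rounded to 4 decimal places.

1.8182

For each i ∈ {1,…,10}, let Xᵢ = 1 if i and i+1 are adjacent. P(Xᵢ=1) = 2·(11−1)!/11! = 2/11.
By linearity, E[ΣXᵢ] = (10)·(2/11) = 20/11.
≈ 1.8182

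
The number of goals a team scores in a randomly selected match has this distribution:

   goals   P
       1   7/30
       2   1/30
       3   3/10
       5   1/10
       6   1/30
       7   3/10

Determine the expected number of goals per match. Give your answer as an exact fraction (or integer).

E[X] = (7/30)·1 + (1/30)·2 + (3/10)·3 + (1/10)·5 + (1/30)·6 + (3/10)·7
     = 4

4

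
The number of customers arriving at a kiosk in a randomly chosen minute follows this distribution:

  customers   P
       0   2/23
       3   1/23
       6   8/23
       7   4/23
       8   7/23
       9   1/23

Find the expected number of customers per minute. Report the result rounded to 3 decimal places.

E[X] = (2/23)·0 + (1/23)·3 + (8/23)·6 + (4/23)·7 + (7/23)·8 + (1/23)·9
     = 144/23 ≈ 6.261

6.261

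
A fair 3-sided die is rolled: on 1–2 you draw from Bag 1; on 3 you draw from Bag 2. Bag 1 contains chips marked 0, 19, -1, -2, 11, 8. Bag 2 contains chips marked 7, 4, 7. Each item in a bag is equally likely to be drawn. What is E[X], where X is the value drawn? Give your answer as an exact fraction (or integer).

53/9

E[X | Bag 1] = (0 + 19 − 1 − 2 + 11 + 8)/6 = 35/6
E[X | Bag 2] = (7 + 4 + 7)/3 = 6
E[X] = (2/3)·35/6 + (1/3)·6 = 53/9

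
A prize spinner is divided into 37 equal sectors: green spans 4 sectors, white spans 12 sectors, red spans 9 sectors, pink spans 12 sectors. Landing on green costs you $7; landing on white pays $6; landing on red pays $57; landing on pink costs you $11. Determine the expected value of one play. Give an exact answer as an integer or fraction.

425/37 dollars

E[payout] = (4/37)·(-7) + (12/37)·6 + (9/37)·57 + (12/37)·(-11) = 425/37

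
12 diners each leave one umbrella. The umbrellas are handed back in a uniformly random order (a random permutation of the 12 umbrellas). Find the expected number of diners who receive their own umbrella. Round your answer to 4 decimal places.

1.0000

Let Xᵢ = 1 if person i gets their own umbrella. For each i, P(Xᵢ=1) = 1/12.
By linearity of expectation, E[X₁+…+X_12] = 12·(1/12) = 1.
≈ 1.0000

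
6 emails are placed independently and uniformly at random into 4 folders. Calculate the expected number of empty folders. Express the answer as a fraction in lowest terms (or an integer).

729/1024

Let Xⱼ=1 if folder j is empty. P(Xⱼ=1) = ((4-1)/4)^6 = 729/4096.
By linearity, E[#empty] = 4·729/4096 = 729/1024.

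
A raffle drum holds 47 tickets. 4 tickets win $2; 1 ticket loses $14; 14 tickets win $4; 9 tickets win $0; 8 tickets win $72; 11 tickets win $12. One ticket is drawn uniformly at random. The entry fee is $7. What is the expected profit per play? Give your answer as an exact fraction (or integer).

429/47 dollars

E[payout] = (4/47)·2 + (1/47)·(-14) + (14/47)·4 + (9/47)·0 + (8/47)·72 + (11/47)·12 = 758/47
Expected profit = 758/47 − 7 = 429/47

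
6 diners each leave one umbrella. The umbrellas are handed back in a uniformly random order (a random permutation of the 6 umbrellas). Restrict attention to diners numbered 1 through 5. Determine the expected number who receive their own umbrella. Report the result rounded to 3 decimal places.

Let Xᵢ = 1 if person i gets their own umbrella. For each i, P(Xᵢ=1) = 1/6.
By linearity of expectation, E[X₁+…+X_5] = 5·(1/6) = 5/6.
≈ 0.833

0.833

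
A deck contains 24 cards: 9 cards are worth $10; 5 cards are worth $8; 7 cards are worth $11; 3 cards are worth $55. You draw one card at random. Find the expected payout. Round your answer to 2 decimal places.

E[payout] = (9/24)·10 + (5/24)·8 + (7/24)·11 + (3/24)·55 = 31/2
≈ $15.50

$15.50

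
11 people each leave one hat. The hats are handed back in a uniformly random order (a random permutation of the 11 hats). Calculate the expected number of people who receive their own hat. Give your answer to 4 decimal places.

Let Xᵢ = 1 if person i gets their own hat. For each i, P(Xᵢ=1) = 1/11.
By linearity of expectation, E[X₁+…+X_11] = 11·(1/11) = 1.
≈ 1.0000

1.0000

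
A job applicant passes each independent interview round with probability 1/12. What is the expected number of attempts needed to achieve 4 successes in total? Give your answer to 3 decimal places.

48.000

By linearity (sum of 4 independent geometric waits), E[trials] = 4/p = 4/(1/12) = 48.
≈ 48.000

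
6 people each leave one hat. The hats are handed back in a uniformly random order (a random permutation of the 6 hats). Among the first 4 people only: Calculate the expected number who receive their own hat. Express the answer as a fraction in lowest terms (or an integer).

Let Xᵢ = 1 if person i gets their own hat. For each i, P(Xᵢ=1) = 1/6.
By linearity of expectation, E[X₁+…+X_4] = 4·(1/6) = 2/3.

2/3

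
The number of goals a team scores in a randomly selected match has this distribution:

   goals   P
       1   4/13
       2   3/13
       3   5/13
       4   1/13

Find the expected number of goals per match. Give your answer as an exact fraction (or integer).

29/13

E[X] = (4/13)·1 + (3/13)·2 + (5/13)·3 + (1/13)·4
     = 29/13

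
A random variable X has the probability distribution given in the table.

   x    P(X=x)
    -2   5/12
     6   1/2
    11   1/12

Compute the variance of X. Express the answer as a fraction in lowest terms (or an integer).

2915/144

E[X] = (5/12)·(-2) + (1/2)·6 + (1/12)·11 = 37/12
E[X²] = (5/12)·4 + (1/2)·36 + (1/12)·121 = 119/4
Var(X) = 119/4 − (37/12)² = 2915/144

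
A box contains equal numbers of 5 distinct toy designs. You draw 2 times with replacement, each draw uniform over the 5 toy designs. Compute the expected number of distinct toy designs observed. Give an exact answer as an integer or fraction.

9/5

Let Xⱼ=1 if type j appears at least once. P(Xⱼ=1) = 1 − ((5−1)/5)^2 = 9/25.
E[#distinct] = 5·9/25 = 9/5.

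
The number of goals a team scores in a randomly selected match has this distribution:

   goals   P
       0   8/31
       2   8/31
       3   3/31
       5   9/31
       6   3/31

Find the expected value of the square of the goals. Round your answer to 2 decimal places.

12.65

E[X²] = (8/31)·0 + (8/31)·4 + (3/31)·9 + (9/31)·25 + (3/31)·36
     = 392/31 ≈ 12.65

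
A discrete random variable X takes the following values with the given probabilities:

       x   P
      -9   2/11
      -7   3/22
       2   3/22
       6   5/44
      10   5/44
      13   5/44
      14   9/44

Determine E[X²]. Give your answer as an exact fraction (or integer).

4255/44

E[X²] = (2/11)·81 + (3/22)·49 + (3/22)·4 + (5/44)·36 + (5/44)·100 + (5/44)·169 + (9/44)·196
     = 4255/44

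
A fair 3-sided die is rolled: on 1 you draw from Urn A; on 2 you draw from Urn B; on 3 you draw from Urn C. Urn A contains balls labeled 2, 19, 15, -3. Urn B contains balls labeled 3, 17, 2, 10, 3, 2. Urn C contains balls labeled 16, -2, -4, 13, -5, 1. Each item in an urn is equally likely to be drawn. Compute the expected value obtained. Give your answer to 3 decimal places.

5.861

E[X | Urn A] = (2 + 19 + 15 − 3)/4 = 33/4
E[X | Urn B] = (3 + 17 + 2 + 10 + 3 + 2)/6 = 37/6
E[X | Urn C] = (16 − 2 − 4 + 13 − 5 + 1)/6 = 19/6
E[X] = (1/3)·33/4 + (1/3)·37/6 + (1/3)·19/6 = 211/36 ≈ 5.861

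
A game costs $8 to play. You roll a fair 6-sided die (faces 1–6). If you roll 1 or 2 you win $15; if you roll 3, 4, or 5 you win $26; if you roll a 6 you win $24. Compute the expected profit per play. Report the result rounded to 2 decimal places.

$14.00

E[payout] = (1/3)·15 + (1/6)·24 + (1/2)·26 = 22
Expected profit = 22 − 8 = 14 ≈ $14.00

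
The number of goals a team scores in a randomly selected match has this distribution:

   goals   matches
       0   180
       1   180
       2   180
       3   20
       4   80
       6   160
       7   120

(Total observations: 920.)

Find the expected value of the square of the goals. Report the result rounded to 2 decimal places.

Total = 920, so P(goals=0) = 180/920, etc.
E[X²] = (9/46)·0 + (9/46)·1 + (9/46)·4 + (1/46)·9 + (2/23)·16 + (4/23)·36 + (3/23)·49
     = 350/23 ≈ 15.22

15.22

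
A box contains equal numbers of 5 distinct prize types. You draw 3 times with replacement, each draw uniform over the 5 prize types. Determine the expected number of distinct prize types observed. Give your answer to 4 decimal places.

Let Xⱼ=1 if type j appears at least once. P(Xⱼ=1) = 1 − ((5−1)/5)^3 = 61/125.
E[#distinct] = 5·61/125 = 61/25.
≈ 2.4400

2.4400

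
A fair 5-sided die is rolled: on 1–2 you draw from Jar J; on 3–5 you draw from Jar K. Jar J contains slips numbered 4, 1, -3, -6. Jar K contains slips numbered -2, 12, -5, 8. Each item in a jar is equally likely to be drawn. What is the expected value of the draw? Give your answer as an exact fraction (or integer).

E[X | Jar J] = (4 + 1 − 3 − 6)/4 = -1
E[X | Jar K] = (-2 + 12 − 5 + 8)/4 = 13/4
E[X] = (2/5)·(-1) + (3/5)·13/4 = 31/20

31/20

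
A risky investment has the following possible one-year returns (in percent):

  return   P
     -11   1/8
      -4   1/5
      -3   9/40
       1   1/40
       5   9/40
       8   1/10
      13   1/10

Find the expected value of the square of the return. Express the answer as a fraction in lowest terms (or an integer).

E[X²] = (1/8)·121 + (1/5)·16 + (9/40)·9 + (1/40)·1 + (9/40)·25 + (1/10)·64 + (1/10)·169
     = 493/10

493/10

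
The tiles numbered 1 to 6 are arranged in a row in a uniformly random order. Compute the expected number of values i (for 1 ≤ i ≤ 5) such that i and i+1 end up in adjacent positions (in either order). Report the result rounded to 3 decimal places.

1.667

For each i ∈ {1,…,5}, let Xᵢ = 1 if i and i+1 are adjacent. P(Xᵢ=1) = 2·(6−1)!/6! = 2/6.
By linearity, E[ΣXᵢ] = (5)·(2/6) = 5/3.
≈ 1.667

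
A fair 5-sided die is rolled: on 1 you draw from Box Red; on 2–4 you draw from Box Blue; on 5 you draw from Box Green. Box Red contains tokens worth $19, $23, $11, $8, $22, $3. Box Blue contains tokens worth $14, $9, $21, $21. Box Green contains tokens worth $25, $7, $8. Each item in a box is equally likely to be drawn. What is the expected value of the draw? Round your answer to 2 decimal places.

E[X | Box Red] = (19 + 23 + 11 + 8 + 22 + 3)/6 = 43/3
E[X | Box Blue] = (14 + 9 + 21 + 21)/4 = 65/4
E[X | Box Green] = (25 + 7 + 8)/3 = 40/3
E[X] = (1/5)·43/3 + (3/5)·65/4 + (1/5)·40/3 = 917/60 ≈ 15.28

$15.28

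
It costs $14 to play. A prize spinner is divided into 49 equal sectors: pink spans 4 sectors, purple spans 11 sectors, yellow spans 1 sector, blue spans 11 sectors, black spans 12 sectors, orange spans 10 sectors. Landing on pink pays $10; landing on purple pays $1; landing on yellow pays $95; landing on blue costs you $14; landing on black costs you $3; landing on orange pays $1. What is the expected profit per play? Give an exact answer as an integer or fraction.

-720/49 dollars

E[payout] = (4/49)·10 + (11/49)·1 + (1/49)·95 + (11/49)·(-14) + (12/49)·(-3) + (10/49)·1 = -34/49
Expected profit = -34/49 − 14 = -720/49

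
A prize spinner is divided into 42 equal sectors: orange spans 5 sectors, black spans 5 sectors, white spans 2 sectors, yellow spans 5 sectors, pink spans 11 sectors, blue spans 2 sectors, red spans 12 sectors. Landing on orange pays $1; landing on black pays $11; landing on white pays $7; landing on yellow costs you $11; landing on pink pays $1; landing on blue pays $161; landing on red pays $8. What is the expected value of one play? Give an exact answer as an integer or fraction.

E[payout] = (5/42)·1 + (5/42)·11 + (2/42)·7 + (5/42)·(-11) + (11/42)·1 + (2/42)·161 + (12/42)·8 = 32/3

32/3 dollars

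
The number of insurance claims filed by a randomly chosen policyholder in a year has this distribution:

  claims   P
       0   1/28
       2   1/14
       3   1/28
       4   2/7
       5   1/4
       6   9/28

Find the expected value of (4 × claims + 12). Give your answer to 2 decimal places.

30.29

E[4x+12] = (1/28)·12 + (1/14)·20 + (1/28)·24 + (2/7)·28 + (1/4)·32 + (9/28)·36
     = 212/7 ≈ 30.29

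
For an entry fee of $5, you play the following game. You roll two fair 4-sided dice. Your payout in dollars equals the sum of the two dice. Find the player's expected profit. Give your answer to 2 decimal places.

$0.00

Distribution of the sum of the two dice: 2 w.p. 1/16, 3 w.p. 1/8, 4 w.p. 3/16, 5 w.p. 1/4, 6 w.p. 3/16, 7 w.p. 1/8, …
E[payout] = (1/16)·2 + (1/8)·3 + (3/16)·4 + (1/4)·5 + (3/16)·6 + (1/8)·7 + (1/16)·8 = 5
Expected profit = 5 − 5 = 0 ≈ $0.00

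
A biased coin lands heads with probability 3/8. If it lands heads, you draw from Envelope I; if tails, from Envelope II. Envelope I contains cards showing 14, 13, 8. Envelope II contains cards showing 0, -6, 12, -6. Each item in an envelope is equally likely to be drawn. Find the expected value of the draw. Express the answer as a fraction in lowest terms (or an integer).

35/8

E[X | Envelope I] = (14 + 13 + 8)/3 = 35/3
E[X | Envelope II] = (0 − 6 + 12 − 6)/4 = 0
E[X] = (3/8)·35/3 + (5/8)·0 = 35/8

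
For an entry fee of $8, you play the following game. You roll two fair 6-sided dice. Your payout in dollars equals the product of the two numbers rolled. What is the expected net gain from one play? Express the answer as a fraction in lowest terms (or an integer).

Distribution of the product of the two numbers rolled: 1 w.p. 1/36, 2 w.p. 1/18, 3 w.p. 1/18, 4 w.p. 1/12, 5 w.p. 1/18, 6 w.p. 1/9, …
E[payout] = (1/36)·1 + (1/18)·2 + (1/18)·3 + (1/12)·4 + (1/18)·5 + (1/9)·6 + (1/18)·8 + (1/36)·9 + (1/18)·10 + (1/9)·12 + (1/18)·15 + (1/36)·16 + (1/18)·18 + (1/18)·20 + (1/18)·24 + (1/36)·25 + (1/18)·30 + (1/36)·36 = 49/4
Expected profit = 49/4 − 8 = 17/4

17/4 dollars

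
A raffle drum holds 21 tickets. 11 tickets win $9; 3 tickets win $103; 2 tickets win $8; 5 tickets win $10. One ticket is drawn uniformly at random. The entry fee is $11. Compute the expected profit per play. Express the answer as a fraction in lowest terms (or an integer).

E[payout] = (11/21)·9 + (3/21)·103 + (2/21)·8 + (5/21)·10 = 158/7
Expected profit = 158/7 − 11 = 81/7

81/7 dollars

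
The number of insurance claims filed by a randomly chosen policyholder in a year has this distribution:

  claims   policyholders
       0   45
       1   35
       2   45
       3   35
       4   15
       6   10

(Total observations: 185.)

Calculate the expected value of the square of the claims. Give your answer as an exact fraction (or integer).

Total = 185, so P(claims=0) = 45/185, etc.
E[X²] = (9/37)·0 + (7/37)·1 + (9/37)·4 + (7/37)·9 + (3/37)·16 + (2/37)·36
     = 226/37

226/37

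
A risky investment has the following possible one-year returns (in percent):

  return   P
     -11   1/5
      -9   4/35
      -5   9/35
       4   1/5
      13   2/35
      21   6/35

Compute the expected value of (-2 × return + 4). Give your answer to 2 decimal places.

2.74

E[-2x+4] = (1/5)·26 + (4/35)·22 + (9/35)·14 + (1/5)·(-4) + (2/35)·(-22) + (6/35)·(-38)
     = 96/35 ≈ 2.74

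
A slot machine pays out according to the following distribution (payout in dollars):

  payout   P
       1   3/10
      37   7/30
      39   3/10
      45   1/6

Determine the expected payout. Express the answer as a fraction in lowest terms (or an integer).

E[X] = (3/10)·1 + (7/30)·37 + (3/10)·39 + (1/6)·45
     = 422/15

422/15 dollars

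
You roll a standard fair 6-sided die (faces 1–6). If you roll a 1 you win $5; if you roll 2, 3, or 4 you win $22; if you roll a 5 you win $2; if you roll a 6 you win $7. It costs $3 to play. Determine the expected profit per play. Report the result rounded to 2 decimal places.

E[payout] = (1/6)·2 + (1/6)·5 + (1/6)·7 + (1/2)·22 = 40/3
Expected profit = 40/3 − 3 = 31/3 ≈ $10.33

$10.33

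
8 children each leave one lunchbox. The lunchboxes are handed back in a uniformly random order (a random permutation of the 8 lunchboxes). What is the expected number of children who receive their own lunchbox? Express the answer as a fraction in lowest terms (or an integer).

1

Let Xᵢ = 1 if person i gets their own lunchbox. For each i, P(Xᵢ=1) = 1/8.
By linearity of expectation, E[X₁+…+X_8] = 8·(1/8) = 1.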